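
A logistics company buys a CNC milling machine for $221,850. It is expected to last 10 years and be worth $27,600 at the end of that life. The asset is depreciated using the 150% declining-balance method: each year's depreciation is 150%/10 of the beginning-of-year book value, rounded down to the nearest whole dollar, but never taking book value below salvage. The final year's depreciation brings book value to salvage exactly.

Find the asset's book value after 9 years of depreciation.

Depreciable base = $221,850 − $27,600 = $194,250.
Year 1: ⌊$221,850 × 150%/10⌋ = $33,277. Book value $188,573.
Year 2: ⌊$188,573 × 150%/10⌋ = $28,285. Book value $160,288.
Year 3: ⌊$160,288 × 150%/10⌋ = $24,043. Book value $136,245.
Year 4: ⌊$136,245 × 150%/10⌋ = $20,436. Book value $115,809.
Year 5: ⌊$115,809 × 150%/10⌋ = $17,371. Book value $98,438.
Year 6: ⌊$98,438 × 150%/10⌋ = $14,765. Book value $83,673.
Year 7: ⌊$83,673 × 150%/10⌋ = $12,550. Book value $71,123.
Year 8: ⌊$71,123 × 150%/10⌋ = $10,668. Book value $60,455.
Year 9: ⌊$60,455 × 150%/10⌋ = $9,068. Book value $51,387.

$51,387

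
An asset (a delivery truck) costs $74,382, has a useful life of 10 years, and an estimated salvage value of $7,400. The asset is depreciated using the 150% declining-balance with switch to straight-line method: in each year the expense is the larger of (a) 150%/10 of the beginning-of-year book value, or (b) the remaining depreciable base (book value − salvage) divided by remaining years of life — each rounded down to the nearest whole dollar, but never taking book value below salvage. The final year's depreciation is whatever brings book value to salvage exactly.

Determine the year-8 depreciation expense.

Depreciable base = $74,382 − $7,400 = $66,982.
Year 1: DB = ⌊$74,382 × 150%/10⌋ = $11,157; SL = ⌊$66,982/10⌋ = $6,698 → take DB $11,157. Book value $63,225.
Year 2: DB = ⌊$63,225 × 150%/10⌋ = $9,483; SL = ⌊$55,825/9⌋ = $6,202 → take DB $9,483. Book value $53,742.
Year 3: DB = ⌊$53,742 × 150%/10⌋ = $8,061; SL = ⌊$46,342/8⌋ = $5,792 → take DB $8,061. Book value $45,681.
Year 4: DB = ⌊$45,681 × 150%/10⌋ = $6,852; SL = ⌊$38,281/7⌋ = $5,468 → take DB $6,852. Book value $38,829.
Year 5: DB = ⌊$38,829 × 150%/10⌋ = $5,824; SL = ⌊$31,429/6⌋ = $5,238 → take DB $5,824. Book value $33,005.
Year 6: DB = ⌊$33,005 × 150%/10⌋ = $4,950; SL = ⌊$25,605/5⌋ = $5,121 → take SL $5,121. Book value $27,884.
Year 7: DB = ⌊$27,884 × 150%/10⌋ = $4,182; SL = ⌊$20,484/4⌋ = $5,121 → take SL $5,121. Book value $22,763.
Year 8: DB = ⌊$22,763 × 150%/10⌋ = $3,414; SL = ⌊$15,363/3⌋ = $5,121 → take SL $5,121. Book value $17,642.

$5,121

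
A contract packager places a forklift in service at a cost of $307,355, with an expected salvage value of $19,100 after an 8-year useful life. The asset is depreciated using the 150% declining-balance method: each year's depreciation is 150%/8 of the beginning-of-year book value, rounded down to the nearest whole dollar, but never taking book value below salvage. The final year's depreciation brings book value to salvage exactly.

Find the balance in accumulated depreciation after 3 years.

$142,496

Depreciable base = $307,355 − $19,100 = $288,255.
Year 1: ⌊$307,355 × 150%/8⌋ = $57,629. Book value $249,726.
Year 2: ⌊$249,726 × 150%/8⌋ = $46,823. Book value $202,903.
Year 3: ⌊$202,903 × 150%/8⌋ = $38,044. Book value $164,859.
Accumulated through year 3 = $307,355 − $164,859 = $142,496.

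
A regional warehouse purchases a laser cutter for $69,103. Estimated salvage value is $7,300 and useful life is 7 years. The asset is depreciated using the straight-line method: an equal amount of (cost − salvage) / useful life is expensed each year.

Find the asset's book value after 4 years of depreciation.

$33,787

Depreciable base = $69,103 − $7,300 = $61,803.
Annual expense = $61,803 / 7 = $8,829.
End of year 1: book value $60,274.
End of year 2: book value $51,445.
End of year 3: book value $42,616.
End of year 4: book value $33,787.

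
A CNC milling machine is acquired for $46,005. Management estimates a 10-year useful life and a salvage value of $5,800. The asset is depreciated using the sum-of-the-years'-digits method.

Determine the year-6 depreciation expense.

Depreciable base = $46,005 − $5,800 = $40,205.
Sum of the years' digits = 10+9+8+7+6+5+4+3+2+1 = 55.
Year 1: $40,205 × 10/55 = $7,310. Book value $38,695.
Year 2: $40,205 × 9/55 = $6,579. Book value $32,116.
Year 3: $40,205 × 8/55 = $5,848. Book value $26,268.
Year 4: $40,205 × 7/55 = $5,117. Book value $21,151.
Year 5: $40,205 × 6/55 = $4,386. Book value $16,765.
Year 6: $40,205 × 5/55 = $3,655. Book value $13,110.

$3,655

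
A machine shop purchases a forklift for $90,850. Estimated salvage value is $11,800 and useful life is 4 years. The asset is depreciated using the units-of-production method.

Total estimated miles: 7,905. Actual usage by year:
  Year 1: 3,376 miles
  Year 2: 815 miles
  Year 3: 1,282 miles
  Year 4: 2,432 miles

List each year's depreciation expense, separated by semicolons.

Depreciable base = $90,850 − $11,800 = $79,050.
Rate = $79,050 / 7,905 miles = $10 per mile.
Year 1: 3,376 × $10 = $33,760. Book value $57,090.
Year 2: 815 × $10 = $8,150. Book value $48,940.
Year 3: 1,282 × $10 = $12,820. Book value $36,120.
Year 4: 2,432 × $10 = $24,320. Book value $11,800.

$33,760; $8,150; $12,820; $24,320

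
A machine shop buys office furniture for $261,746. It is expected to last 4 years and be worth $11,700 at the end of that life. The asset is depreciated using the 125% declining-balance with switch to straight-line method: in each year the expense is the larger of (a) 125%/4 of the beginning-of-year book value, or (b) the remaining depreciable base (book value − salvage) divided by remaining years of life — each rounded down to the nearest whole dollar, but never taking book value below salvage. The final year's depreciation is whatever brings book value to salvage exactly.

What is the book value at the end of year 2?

Depreciable base = $261,746 − $11,700 = $250,046.
Year 1: DB = ⌊$261,746 × 125%/4⌋ = $81,795; SL = ⌊$250,046/4⌋ = $62,511 → take DB $81,795. Book value $179,951.
Year 2: DB = ⌊$179,951 × 125%/4⌋ = $56,234; SL = ⌊$168,251/3⌋ = $56,083 → take DB $56,234. Book value $123,717.

$123,717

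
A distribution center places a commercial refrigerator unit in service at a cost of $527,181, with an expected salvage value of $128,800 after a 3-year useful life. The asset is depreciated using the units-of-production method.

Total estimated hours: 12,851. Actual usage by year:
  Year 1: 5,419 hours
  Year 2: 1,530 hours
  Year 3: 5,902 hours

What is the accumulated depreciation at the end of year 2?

Depreciable base = $527,181 − $128,800 = $398,381.
Rate = $398,381 / 12,851 hours = $31 per hour.
Year 1: 5,419 × $31 = $167,989. Book value $359,192.
Year 2: 1,530 × $31 = $47,430. Book value $311,762.
Accumulated through year 2 = $527,181 − $311,762 = $215,419.

$215,419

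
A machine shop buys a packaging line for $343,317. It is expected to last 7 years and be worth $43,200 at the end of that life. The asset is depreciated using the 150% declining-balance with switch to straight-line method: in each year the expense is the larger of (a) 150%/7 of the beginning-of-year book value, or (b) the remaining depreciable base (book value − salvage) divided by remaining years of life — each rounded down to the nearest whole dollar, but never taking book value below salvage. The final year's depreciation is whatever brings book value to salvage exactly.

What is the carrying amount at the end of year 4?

Depreciable base = $343,317 − $43,200 = $300,117.
Year 1: DB = ⌊$343,317 × 150%/7⌋ = $73,567; SL = ⌊$300,117/7⌋ = $42,873 → take DB $73,567. Book value $269,750.
Year 2: DB = ⌊$269,750 × 150%/7⌋ = $57,803; SL = ⌊$226,550/6⌋ = $37,758 → take DB $57,803. Book value $211,947.
Year 3: DB = ⌊$211,947 × 150%/7⌋ = $45,417; SL = ⌊$168,747/5⌋ = $33,749 → take DB $45,417. Book value $166,530.
Year 4: DB = ⌊$166,530 × 150%/7⌋ = $35,685; SL = ⌊$123,330/4⌋ = $30,832 → take DB $35,685. Book value $130,845.

$130,845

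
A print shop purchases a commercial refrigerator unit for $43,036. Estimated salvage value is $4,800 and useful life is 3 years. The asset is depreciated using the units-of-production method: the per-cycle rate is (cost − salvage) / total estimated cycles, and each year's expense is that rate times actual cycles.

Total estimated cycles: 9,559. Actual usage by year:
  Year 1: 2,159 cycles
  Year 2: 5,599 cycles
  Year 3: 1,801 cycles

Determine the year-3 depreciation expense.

$7,204

Depreciable base = $43,036 − $4,800 = $38,236.
Rate = $38,236 / 9,559 cycles = $4 per cycle.
Year 1: 2,159 × $4 = $8,636. Book value $34,400.
Year 2: 5,599 × $4 = $22,396. Book value $12,004.
Year 3: 1,801 × $4 = $7,204. Book value $4,800.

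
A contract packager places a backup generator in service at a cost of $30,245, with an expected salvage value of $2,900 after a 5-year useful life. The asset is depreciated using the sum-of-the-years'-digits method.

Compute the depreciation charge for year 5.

Depreciable base = $30,245 − $2,900 = $27,345.
Sum of the years' digits = 5+4+3+2+1 = 15.
Year 1: $27,345 × 5/15 = $9,115. Book value $21,130.
Year 2: $27,345 × 4/15 = $7,292. Book value $13,838.
Year 3: $27,345 × 3/15 = $5,469. Book value $8,369.
Year 4: $27,345 × 2/15 = $3,646. Book value $4,723.
Year 5: $27,345 × 1/15 = $1,823. Book value $2,900.

$1,823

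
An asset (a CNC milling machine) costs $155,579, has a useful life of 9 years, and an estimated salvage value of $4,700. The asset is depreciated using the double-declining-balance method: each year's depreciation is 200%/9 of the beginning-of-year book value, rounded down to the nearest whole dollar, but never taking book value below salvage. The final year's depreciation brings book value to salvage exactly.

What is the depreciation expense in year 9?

$16,136

Depreciable base = $155,579 − $4,700 = $150,879.
Year 1: ⌊$155,579 × 200%/9⌋ = $34,573. Book value $121,006.
Year 2: ⌊$121,006 × 200%/9⌋ = $26,890. Book value $94,116.
Year 3: ⌊$94,116 × 200%/9⌋ = $20,914. Book value $73,202.
Year 4: ⌊$73,202 × 200%/9⌋ = $16,267. Book value $56,935.
Year 5: ⌊$56,935 × 200%/9⌋ = $12,652. Book value $44,283.
Year 6: ⌊$44,283 × 200%/9⌋ = $9,840. Book value $34,443.
Year 7: ⌊$34,443 × 200%/9⌋ = $7,654. Book value $26,789.
Year 8: ⌊$26,789 × 200%/9⌋ = $5,953. Book value $20,836.
Year 9 (final): $20,836 − $4,700 = $16,136. Book value $4,700.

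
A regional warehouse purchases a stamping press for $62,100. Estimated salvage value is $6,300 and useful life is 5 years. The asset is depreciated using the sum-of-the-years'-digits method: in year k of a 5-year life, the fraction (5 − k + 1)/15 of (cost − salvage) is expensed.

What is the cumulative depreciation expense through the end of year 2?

Depreciable base = $62,100 − $6,300 = $55,800.
Sum of the years' digits = 5+4+3+2+1 = 15.
Year 1: $55,800 × 5/15 = $18,600. Book value $43,500.
Year 2: $55,800 × 4/15 = $14,880. Book value $28,620.
Accumulated through year 2 = $62,100 − $28,620 = $33,480.

$33,480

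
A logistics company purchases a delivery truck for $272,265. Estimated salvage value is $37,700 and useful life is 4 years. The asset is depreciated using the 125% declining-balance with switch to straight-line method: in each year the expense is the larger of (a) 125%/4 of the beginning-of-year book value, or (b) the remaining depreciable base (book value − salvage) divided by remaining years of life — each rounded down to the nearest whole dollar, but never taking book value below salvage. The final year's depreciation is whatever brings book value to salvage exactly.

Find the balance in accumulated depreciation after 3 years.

Depreciable base = $272,265 − $37,700 = $234,565.
Year 1: DB = ⌊$272,265 × 125%/4⌋ = $85,082; SL = ⌊$234,565/4⌋ = $58,641 → take DB $85,082. Book value $187,183.
Year 2: DB = ⌊$187,183 × 125%/4⌋ = $58,494; SL = ⌊$149,483/3⌋ = $49,827 → take DB $58,494. Book value $128,689.
Year 3: DB = ⌊$128,689 × 125%/4⌋ = $40,215; SL = ⌊$90,989/2⌋ = $45,494 → take SL $45,494. Book value $83,195.
Accumulated through year 3 = $272,265 − $83,195 = $189,070.

$189,070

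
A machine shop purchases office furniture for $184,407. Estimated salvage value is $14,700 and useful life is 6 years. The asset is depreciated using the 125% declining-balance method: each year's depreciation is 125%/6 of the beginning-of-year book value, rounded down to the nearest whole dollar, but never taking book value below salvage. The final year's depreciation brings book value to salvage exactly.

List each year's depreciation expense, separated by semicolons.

Depreciable base = $184,407 − $14,700 = $169,707.
Year 1: ⌊$184,407 × 125%/6⌋ = $38,418. Book value $145,989.
Year 2: ⌊$145,989 × 125%/6⌋ = $30,414. Book value $115,575.
Year 3: ⌊$115,575 × 125%/6⌋ = $24,078. Book value $91,497.
Year 4: ⌊$91,497 × 125%/6⌋ = $19,061. Book value $72,436.
Year 5: ⌊$72,436 × 125%/6⌋ = $15,090. Book value $57,346.
Year 6 (final): $57,346 − $14,700 = $42,646. Book value $14,700.

$38,418; $30,414; $24,078; $19,061; $15,090; $42,646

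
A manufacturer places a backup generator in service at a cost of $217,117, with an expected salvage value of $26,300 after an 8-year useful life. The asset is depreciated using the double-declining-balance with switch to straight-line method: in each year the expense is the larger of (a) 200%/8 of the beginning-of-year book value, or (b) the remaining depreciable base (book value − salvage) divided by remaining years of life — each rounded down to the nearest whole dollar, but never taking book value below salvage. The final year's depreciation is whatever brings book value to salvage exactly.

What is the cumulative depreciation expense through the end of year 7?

$188,134

Depreciable base = $217,117 − $26,300 = $190,817.
Year 1: DB = ⌊$217,117 × 200%/8⌋ = $54,279; SL = ⌊$190,817/8⌋ = $23,852 → take DB $54,279. Book value $162,838.
Year 2: DB = ⌊$162,838 × 200%/8⌋ = $40,709; SL = ⌊$136,538/7⌋ = $19,505 → take DB $40,709. Book value $122,129.
Year 3: DB = ⌊$122,129 × 200%/8⌋ = $30,532; SL = ⌊$95,829/6⌋ = $15,971 → take DB $30,532. Book value $91,597.
Year 4: DB = ⌊$91,597 × 200%/8⌋ = $22,899; SL = ⌊$65,297/5⌋ = $13,059 → take DB $22,899. Book value $68,698.
Year 5: DB = ⌊$68,698 × 200%/8⌋ = $17,174; SL = ⌊$42,398/4⌋ = $10,599 → take DB $17,174. Book value $51,524.
Year 6: DB = ⌊$51,524 × 200%/8⌋ = $12,881; SL = ⌊$25,224/3⌋ = $8,408 → take DB $12,881. Book value $38,643.
Year 7: DB = ⌊$38,643 × 200%/8⌋ = $9,660; SL = ⌊$12,343/2⌋ = $6,171 → take DB $9,660. Book value $28,983.
Accumulated through year 7 = $217,117 − $28,983 = $188,134.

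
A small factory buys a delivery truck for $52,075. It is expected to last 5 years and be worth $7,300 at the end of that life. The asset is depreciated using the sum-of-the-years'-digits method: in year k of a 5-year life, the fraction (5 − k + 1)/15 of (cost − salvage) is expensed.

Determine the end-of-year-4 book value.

Depreciable base = $52,075 − $7,300 = $44,775.
Sum of the years' digits = 5+4+3+2+1 = 15.
Year 1: $44,775 × 5/15 = $14,925. Book value $37,150.
Year 2: $44,775 × 4/15 = $11,940. Book value $25,210.
Year 3: $44,775 × 3/15 = $8,955. Book value $16,255.
Year 4: $44,775 × 2/15 = $5,970. Book value $10,285.

$10,285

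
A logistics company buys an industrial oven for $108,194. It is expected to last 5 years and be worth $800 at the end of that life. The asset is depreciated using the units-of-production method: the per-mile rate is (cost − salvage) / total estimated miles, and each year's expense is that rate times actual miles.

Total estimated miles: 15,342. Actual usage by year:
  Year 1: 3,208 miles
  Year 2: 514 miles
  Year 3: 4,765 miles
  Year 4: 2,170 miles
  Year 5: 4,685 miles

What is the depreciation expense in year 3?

$33,355

Depreciable base = $108,194 − $800 = $107,394.
Rate = $107,394 / 15,342 miles = $7 per mile.
Year 1: 3,208 × $7 = $22,456. Book value $85,738.
Year 2: 514 × $7 = $3,598. Book value $82,140.
Year 3: 4,765 × $7 = $33,355. Book value $48,785.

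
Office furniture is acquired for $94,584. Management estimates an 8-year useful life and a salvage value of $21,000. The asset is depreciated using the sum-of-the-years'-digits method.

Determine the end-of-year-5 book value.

$33,264

Depreciable base = $94,584 − $21,000 = $73,584.
Sum of the years' digits = 8+7+6+5+4+3+2+1 = 36.
Year 1: $73,584 × 8/36 = $16,352. Book value $78,232.
Year 2: $73,584 × 7/36 = $14,308. Book value $63,924.
Year 3: $73,584 × 6/36 = $12,264. Book value $51,660.
Year 4: $73,584 × 5/36 = $10,220. Book value $41,440.
Year 5: $73,584 × 4/36 = $8,176. Book value $33,264.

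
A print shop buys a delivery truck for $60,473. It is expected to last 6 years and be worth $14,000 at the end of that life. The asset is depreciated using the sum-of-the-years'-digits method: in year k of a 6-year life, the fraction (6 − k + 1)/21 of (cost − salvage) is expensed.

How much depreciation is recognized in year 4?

Depreciable base = $60,473 − $14,000 = $46,473.
Sum of the years' digits = 6+5+4+3+2+1 = 21.
Year 1: $46,473 × 6/21 = $13,278. Book value $47,195.
Year 2: $46,473 × 5/21 = $11,065. Book value $36,130.
Year 3: $46,473 × 4/21 = $8,852. Book value $27,278.
Year 4: $46,473 × 3/21 = $6,639. Book value $20,639.

$6,639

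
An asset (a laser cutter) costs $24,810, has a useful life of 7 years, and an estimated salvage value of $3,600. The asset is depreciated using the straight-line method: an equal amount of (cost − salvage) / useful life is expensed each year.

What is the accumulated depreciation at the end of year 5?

Depreciable base = $24,810 − $3,600 = $21,210.
Annual expense = $21,210 / 7 = $3,030.
End of year 1: book value $21,780.
End of year 2: book value $18,750.
End of year 3: book value $15,720.
End of year 4: book value $12,690.
End of year 5: book value $9,660.
Accumulated through year 5 = $24,810 − $9,660 = $15,150.

$15,150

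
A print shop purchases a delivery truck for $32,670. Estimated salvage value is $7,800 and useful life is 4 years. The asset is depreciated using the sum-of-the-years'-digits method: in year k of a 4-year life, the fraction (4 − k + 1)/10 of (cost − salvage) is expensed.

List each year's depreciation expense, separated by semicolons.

$9,948; $7,461; $4,974; $2,487

Depreciable base = $32,670 − $7,800 = $24,870.
Sum of the years' digits = 4+3+2+1 = 10.
Year 1: $24,870 × 4/10 = $9,948. Book value $22,722.
Year 2: $24,870 × 3/10 = $7,461. Book value $15,261.
Year 3: $24,870 × 2/10 = $4,974. Book value $10,287.
Year 4: $24,870 × 1/10 = $2,487. Book value $7,800.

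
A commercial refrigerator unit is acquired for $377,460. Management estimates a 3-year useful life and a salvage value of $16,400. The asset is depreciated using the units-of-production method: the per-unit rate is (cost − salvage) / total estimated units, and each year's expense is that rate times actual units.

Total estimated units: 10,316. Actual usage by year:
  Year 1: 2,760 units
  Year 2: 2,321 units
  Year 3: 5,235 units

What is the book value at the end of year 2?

$199,625

Depreciable base = $377,460 − $16,400 = $361,060.
Rate = $361,060 / 10,316 units = $35 per unit.
Year 1: 2,760 × $35 = $96,600. Book value $280,860.
Year 2: 2,321 × $35 = $81,235. Book value $199,625.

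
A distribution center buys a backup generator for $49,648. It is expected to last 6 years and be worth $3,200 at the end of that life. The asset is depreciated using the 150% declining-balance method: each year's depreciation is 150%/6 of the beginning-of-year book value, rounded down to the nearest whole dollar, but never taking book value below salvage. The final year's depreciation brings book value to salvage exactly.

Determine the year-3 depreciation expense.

$6,981

Depreciable base = $49,648 − $3,200 = $46,448.
Year 1: ⌊$49,648 × 150%/6⌋ = $12,412. Book value $37,236.
Year 2: ⌊$37,236 × 150%/6⌋ = $9,309. Book value $27,927.
Year 3: ⌊$27,927 × 150%/6⌋ = $6,981. Book value $20,946.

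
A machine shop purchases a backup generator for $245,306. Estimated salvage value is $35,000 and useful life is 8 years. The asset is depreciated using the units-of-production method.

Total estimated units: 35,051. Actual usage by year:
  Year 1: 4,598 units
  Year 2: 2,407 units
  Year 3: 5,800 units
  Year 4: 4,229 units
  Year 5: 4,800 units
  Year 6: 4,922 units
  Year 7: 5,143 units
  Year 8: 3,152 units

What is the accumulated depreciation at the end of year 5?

Depreciable base = $245,306 − $35,000 = $210,306.
Rate = $210,306 / 35,051 units = $6 per unit.
Year 1: 4,598 × $6 = $27,588. Book value $217,718.
Year 2: 2,407 × $6 = $14,442. Book value $203,276.
Year 3: 5,800 × $6 = $34,800. Book value $168,476.
Year 4: 4,229 × $6 = $25,374. Book value $143,102.
Year 5: 4,800 × $6 = $28,800. Book value $114,302.
Accumulated through year 5 = $245,306 − $114,302 = $131,004.

$131,004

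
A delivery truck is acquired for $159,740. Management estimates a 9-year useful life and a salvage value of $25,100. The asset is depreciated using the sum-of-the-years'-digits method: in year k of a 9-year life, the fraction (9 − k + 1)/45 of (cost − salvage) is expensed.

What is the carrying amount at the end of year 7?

$34,076

Depreciable base = $159,740 − $25,100 = $134,640.
Sum of the years' digits = 9+8+7+6+5+4+3+2+1 = 45.
Year 1: $134,640 × 9/45 = $26,928. Book value $132,812.
Year 2: $134,640 × 8/45 = $23,936. Book value $108,876.
Year 3: $134,640 × 7/45 = $20,944. Book value $87,932.
Year 4: $134,640 × 6/45 = $17,952. Book value $69,980.
Year 5: $134,640 × 5/45 = $14,960. Book value $55,020.
Year 6: $134,640 × 4/45 = $11,968. Book value $43,052.
Year 7: $134,640 × 3/45 = $8,976. Book value $34,076.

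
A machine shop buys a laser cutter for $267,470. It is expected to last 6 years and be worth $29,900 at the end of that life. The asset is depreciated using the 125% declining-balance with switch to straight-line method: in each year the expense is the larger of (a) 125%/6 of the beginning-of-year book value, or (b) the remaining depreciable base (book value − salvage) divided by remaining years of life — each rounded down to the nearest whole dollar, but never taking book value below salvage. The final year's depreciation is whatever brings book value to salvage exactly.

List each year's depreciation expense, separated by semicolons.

$55,722; $44,114; $34,923; $34,270; $34,270; $34,271

Depreciable base = $267,470 − $29,900 = $237,570.
Year 1: DB = ⌊$267,470 × 125%/6⌋ = $55,722; SL = ⌊$237,570/6⌋ = $39,595 → take DB $55,722. Book value $211,748.
Year 2: DB = ⌊$211,748 × 125%/6⌋ = $44,114; SL = ⌊$181,848/5⌋ = $36,369 → take DB $44,114. Book value $167,634.
Year 3: DB = ⌊$167,634 × 125%/6⌋ = $34,923; SL = ⌊$137,734/4⌋ = $34,433 → take DB $34,923. Book value $132,711.
Year 4: DB = ⌊$132,711 × 125%/6⌋ = $27,648; SL = ⌊$102,811/3⌋ = $34,270 → take SL $34,270. Book value $98,441.
Year 5: DB = ⌊$98,441 × 125%/6⌋ = $20,508; SL = ⌊$68,541/2⌋ = $34,270 → take SL $34,270. Book value $64,171.
Year 6 (final): $64,171 − $29,900 = $34,271. Book value $29,900.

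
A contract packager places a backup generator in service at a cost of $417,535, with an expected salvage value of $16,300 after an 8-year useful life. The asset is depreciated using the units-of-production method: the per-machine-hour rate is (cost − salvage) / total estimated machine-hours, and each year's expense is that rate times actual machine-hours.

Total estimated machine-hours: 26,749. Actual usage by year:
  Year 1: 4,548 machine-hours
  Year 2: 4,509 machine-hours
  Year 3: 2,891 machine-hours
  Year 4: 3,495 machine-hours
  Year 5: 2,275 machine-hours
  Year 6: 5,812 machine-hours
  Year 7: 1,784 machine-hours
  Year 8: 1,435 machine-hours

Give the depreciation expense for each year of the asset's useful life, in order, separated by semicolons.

$68,220; $67,635; $43,365; $52,425; $34,125; $87,180; $26,760; $21,525

Depreciable base = $417,535 − $16,300 = $401,235.
Rate = $401,235 / 26,749 machine-hours = $15 per machine-hour.
Year 1: 4,548 × $15 = $68,220. Book value $349,315.
Year 2: 4,509 × $15 = $67,635. Book value $281,680.
Year 3: 2,891 × $15 = $43,365. Book value $238,315.
Year 4: 3,495 × $15 = $52,425. Book value $185,890.
Year 5: 2,275 × $15 = $34,125. Book value $151,765.
Year 6: 5,812 × $15 = $87,180. Book value $64,585.
Year 7: 1,784 × $15 = $26,760. Book value $37,825.
Year 8: 1,435 × $15 = $21,525. Book value $16,300.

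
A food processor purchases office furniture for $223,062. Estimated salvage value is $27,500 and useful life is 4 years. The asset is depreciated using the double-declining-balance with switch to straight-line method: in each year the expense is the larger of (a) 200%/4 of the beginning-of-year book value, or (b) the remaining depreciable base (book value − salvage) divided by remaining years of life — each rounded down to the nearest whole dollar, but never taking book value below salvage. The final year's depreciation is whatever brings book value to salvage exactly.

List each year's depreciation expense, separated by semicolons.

$111,531; $55,765; $27,883; $383

Depreciable base = $223,062 − $27,500 = $195,562.
Year 1: DB = ⌊$223,062 × 200%/4⌋ = $111,531; SL = ⌊$195,562/4⌋ = $48,890 → take DB $111,531. Book value $111,531.
Year 2: DB = ⌊$111,531 × 200%/4⌋ = $55,765; SL = ⌊$84,031/3⌋ = $28,010 → take DB $55,765. Book value $55,766.
Year 3: DB = ⌊$55,766 × 200%/4⌋ = $27,883; SL = ⌊$28,266/2⌋ = $14,133 → take DB $27,883. Book value $27,883.
Year 4 (final): $27,883 − $27,500 = $383. Book value $27,500.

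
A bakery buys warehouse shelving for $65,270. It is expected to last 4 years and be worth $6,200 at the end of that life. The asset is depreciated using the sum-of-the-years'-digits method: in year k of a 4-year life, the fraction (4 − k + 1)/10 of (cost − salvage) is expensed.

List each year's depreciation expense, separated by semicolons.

Depreciable base = $65,270 − $6,200 = $59,070.
Sum of the years' digits = 4+3+2+1 = 10.
Year 1: $59,070 × 4/10 = $23,628. Book value $41,642.
Year 2: $59,070 × 3/10 = $17,721. Book value $23,921.
Year 3: $59,070 × 2/10 = $11,814. Book value $12,107.
Year 4: $59,070 × 1/10 = $5,907. Book value $6,200.

$23,628; $17,721; $11,814; $5,907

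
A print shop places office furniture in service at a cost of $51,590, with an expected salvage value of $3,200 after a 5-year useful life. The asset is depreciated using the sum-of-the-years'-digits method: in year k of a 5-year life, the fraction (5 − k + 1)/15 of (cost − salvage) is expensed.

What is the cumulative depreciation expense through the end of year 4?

$45,164

Depreciable base = $51,590 − $3,200 = $48,390.
Sum of the years' digits = 5+4+3+2+1 = 15.
Year 1: $48,390 × 5/15 = $16,130. Book value $35,460.
Year 2: $48,390 × 4/15 = $12,904. Book value $22,556.
Year 3: $48,390 × 3/15 = $9,678. Book value $12,878.
Year 4: $48,390 × 2/15 = $6,452. Book value $6,426.
Accumulated through year 4 = $51,590 − $6,426 = $45,164.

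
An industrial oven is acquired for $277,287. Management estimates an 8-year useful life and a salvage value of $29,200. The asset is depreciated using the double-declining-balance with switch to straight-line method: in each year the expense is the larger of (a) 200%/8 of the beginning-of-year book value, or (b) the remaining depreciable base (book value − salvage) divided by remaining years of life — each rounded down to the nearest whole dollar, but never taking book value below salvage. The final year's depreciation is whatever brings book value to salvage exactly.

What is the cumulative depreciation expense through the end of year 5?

Depreciable base = $277,287 − $29,200 = $248,087.
Year 1: DB = ⌊$277,287 × 200%/8⌋ = $69,321; SL = ⌊$248,087/8⌋ = $31,010 → take DB $69,321. Book value $207,966.
Year 2: DB = ⌊$207,966 × 200%/8⌋ = $51,991; SL = ⌊$178,766/7⌋ = $25,538 → take DB $51,991. Book value $155,975.
Year 3: DB = ⌊$155,975 × 200%/8⌋ = $38,993; SL = ⌊$126,775/6⌋ = $21,129 → take DB $38,993. Book value $116,982.
Year 4: DB = ⌊$116,982 × 200%/8⌋ = $29,245; SL = ⌊$87,782/5⌋ = $17,556 → take DB $29,245. Book value $87,737.
Year 5: DB = ⌊$87,737 × 200%/8⌋ = $21,934; SL = ⌊$58,537/4⌋ = $14,634 → take DB $21,934. Book value $65,803.
Accumulated through year 5 = $277,287 − $65,803 = $211,484.

$211,484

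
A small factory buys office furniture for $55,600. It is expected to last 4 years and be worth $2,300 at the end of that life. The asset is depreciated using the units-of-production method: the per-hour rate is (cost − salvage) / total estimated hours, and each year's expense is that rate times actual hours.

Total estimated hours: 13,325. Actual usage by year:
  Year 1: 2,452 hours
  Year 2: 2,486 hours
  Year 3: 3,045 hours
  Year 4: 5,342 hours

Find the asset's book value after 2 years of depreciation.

Depreciable base = $55,600 − $2,300 = $53,300.
Rate = $53,300 / 13,325 hours = $4 per hour.
Year 1: 2,452 × $4 = $9,808. Book value $45,792.
Year 2: 2,486 × $4 = $9,944. Book value $35,848.

$35,848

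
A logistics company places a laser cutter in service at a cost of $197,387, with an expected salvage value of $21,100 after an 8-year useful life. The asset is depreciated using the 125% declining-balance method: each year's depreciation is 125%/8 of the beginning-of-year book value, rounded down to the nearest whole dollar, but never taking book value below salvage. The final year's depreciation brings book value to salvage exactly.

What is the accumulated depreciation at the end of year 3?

$78,819

Depreciable base = $197,387 − $21,100 = $176,287.
Year 1: ⌊$197,387 × 125%/8⌋ = $30,841. Book value $166,546.
Year 2: ⌊$166,546 × 125%/8⌋ = $26,022. Book value $140,524.
Year 3: ⌊$140,524 × 125%/8⌋ = $21,956. Book value $118,568.
Accumulated through year 3 = $197,387 − $118,568 = $78,819.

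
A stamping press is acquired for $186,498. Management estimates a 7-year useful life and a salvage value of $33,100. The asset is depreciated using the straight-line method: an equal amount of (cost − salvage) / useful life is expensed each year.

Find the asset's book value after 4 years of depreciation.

$98,842

Depreciable base = $186,498 − $33,100 = $153,398.
Annual expense = $153,398 / 7 = $21,914.
End of year 1: book value $164,584.
End of year 2: book value $142,670.
End of year 3: book value $120,756.
End of year 4: book value $98,842.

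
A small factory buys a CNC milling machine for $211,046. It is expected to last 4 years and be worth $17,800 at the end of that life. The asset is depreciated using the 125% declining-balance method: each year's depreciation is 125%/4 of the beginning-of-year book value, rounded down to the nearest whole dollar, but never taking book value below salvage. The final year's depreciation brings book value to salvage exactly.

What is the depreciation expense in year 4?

Depreciable base = $211,046 − $17,800 = $193,246.
Year 1: ⌊$211,046 × 125%/4⌋ = $65,951. Book value $145,095.
Year 2: ⌊$145,095 × 125%/4⌋ = $45,342. Book value $99,753.
Year 3: ⌊$99,753 × 125%/4⌋ = $31,172. Book value $68,581.
Year 4 (final): $68,581 − $17,800 = $50,781. Book value $17,800.

$50,781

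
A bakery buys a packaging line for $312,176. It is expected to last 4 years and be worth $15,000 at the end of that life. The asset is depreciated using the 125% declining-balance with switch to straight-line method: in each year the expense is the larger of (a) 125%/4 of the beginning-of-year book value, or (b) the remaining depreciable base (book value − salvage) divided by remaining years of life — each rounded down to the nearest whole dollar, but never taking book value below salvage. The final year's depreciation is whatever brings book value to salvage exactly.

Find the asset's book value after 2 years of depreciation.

Depreciable base = $312,176 − $15,000 = $297,176.
Year 1: DB = ⌊$312,176 × 125%/4⌋ = $97,555; SL = ⌊$297,176/4⌋ = $74,294 → take DB $97,555. Book value $214,621.
Year 2: DB = ⌊$214,621 × 125%/4⌋ = $67,069; SL = ⌊$199,621/3⌋ = $66,540 → take DB $67,069. Book value $147,552.

$147,552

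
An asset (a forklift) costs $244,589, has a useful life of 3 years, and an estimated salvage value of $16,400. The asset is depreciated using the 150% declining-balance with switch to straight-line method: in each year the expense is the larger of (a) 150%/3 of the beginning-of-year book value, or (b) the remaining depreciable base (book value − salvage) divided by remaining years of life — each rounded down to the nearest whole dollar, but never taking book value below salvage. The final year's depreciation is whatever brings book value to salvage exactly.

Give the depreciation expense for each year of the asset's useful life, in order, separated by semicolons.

Depreciable base = $244,589 − $16,400 = $228,189.
Year 1: DB = ⌊$244,589 × 150%/3⌋ = $122,294; SL = ⌊$228,189/3⌋ = $76,063 → take DB $122,294. Book value $122,295.
Year 2: DB = ⌊$122,295 × 150%/3⌋ = $61,147; SL = ⌊$105,895/2⌋ = $52,947 → take DB $61,147. Book value $61,148.
Year 3 (final): $61,148 − $16,400 = $44,748. Book value $16,400.

$122,294; $61,147; $44,748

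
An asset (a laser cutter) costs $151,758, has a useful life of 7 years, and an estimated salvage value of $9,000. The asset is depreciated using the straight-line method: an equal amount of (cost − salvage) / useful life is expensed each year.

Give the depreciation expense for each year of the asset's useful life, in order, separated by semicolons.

$20,394; $20,394; $20,394; $20,394; $20,394; $20,394; $20,394

Depreciable base = $151,758 − $9,000 = $142,758.
Annual expense = $142,758 / 7 = $20,394.
End of year 1: book value $131,364.
End of year 2: book value $110,970.
End of year 3: book value $90,576.
End of year 4: book value $70,182.
End of year 5: book value $49,788.
End of year 6: book value $29,394.
End of year 7: book value $9,000.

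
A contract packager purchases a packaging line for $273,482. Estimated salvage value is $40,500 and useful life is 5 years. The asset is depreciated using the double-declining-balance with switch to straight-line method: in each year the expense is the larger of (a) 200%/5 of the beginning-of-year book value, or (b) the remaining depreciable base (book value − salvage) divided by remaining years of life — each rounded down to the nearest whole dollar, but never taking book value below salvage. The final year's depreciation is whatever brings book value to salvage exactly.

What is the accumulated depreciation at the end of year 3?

Depreciable base = $273,482 − $40,500 = $232,982.
Year 1: DB = ⌊$273,482 × 200%/5⌋ = $109,392; SL = ⌊$232,982/5⌋ = $46,596 → take DB $109,392. Book value $164,090.
Year 2: DB = ⌊$164,090 × 200%/5⌋ = $65,636; SL = ⌊$123,590/4⌋ = $30,897 → take DB $65,636. Book value $98,454.
Year 3: DB = ⌊$98,454 × 200%/5⌋ = $39,381; SL = ⌊$57,954/3⌋ = $19,318 → take DB $39,381. Book value $59,073.
Accumulated through year 3 = $273,482 − $59,073 = $214,409.

$214,409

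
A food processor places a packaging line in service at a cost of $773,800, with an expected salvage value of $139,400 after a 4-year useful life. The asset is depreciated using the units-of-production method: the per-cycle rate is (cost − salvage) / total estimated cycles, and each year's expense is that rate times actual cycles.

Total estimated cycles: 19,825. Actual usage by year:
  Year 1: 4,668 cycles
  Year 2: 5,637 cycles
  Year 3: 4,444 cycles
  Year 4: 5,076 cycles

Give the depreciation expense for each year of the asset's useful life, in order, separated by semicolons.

Depreciable base = $773,800 − $139,400 = $634,400.
Rate = $634,400 / 19,825 cycles = $32 per cycle.
Year 1: 4,668 × $32 = $149,376. Book value $624,424.
Year 2: 5,637 × $32 = $180,384. Book value $444,040.
Year 3: 4,444 × $32 = $142,208. Book value $301,832.
Year 4: 5,076 × $32 = $162,432. Book value $139,400.

$149,376; $180,384; $142,208; $162,432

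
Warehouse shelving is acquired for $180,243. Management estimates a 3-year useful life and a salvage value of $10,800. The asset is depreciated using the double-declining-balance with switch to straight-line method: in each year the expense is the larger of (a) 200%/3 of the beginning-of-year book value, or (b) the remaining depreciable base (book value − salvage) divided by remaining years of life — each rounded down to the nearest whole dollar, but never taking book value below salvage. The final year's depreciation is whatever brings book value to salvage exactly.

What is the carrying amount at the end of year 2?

$20,027

Depreciable base = $180,243 − $10,800 = $169,443.
Year 1: DB = ⌊$180,243 × 200%/3⌋ = $120,162; SL = ⌊$169,443/3⌋ = $56,481 → take DB $120,162. Book value $60,081.
Year 2: DB = ⌊$60,081 × 200%/3⌋ = $40,054; SL = ⌊$49,281/2⌋ = $24,640 → take DB $40,054. Book value $20,027.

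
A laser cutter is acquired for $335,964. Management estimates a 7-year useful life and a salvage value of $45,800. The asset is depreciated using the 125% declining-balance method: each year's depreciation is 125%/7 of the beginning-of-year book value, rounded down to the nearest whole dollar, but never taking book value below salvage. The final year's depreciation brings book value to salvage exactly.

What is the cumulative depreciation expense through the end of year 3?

Depreciable base = $335,964 − $45,800 = $290,164.
Year 1: ⌊$335,964 × 125%/7⌋ = $59,993. Book value $275,971.
Year 2: ⌊$275,971 × 125%/7⌋ = $49,280. Book value $226,691.
Year 3: ⌊$226,691 × 125%/7⌋ = $40,480. Book value $186,211.
Accumulated through year 3 = $335,964 − $186,211 = $149,753.

$149,753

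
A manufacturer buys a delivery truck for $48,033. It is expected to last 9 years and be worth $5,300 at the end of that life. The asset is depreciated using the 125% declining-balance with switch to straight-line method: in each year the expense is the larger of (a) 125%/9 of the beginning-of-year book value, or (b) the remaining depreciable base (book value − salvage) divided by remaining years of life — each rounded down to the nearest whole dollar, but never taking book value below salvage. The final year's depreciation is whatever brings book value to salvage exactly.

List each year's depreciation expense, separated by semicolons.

$6,671; $5,744; $4,946; $4,260; $4,222; $4,222; $4,222; $4,223; $4,223

Depreciable base = $48,033 − $5,300 = $42,733.
Year 1: DB = ⌊$48,033 × 125%/9⌋ = $6,671; SL = ⌊$42,733/9⌋ = $4,748 → take DB $6,671. Book value $41,362.
Year 2: DB = ⌊$41,362 × 125%/9⌋ = $5,744; SL = ⌊$36,062/8⌋ = $4,507 → take DB $5,744. Book value $35,618.
Year 3: DB = ⌊$35,618 × 125%/9⌋ = $4,946; SL = ⌊$30,318/7⌋ = $4,331 → take DB $4,946. Book value $30,672.
Year 4: DB = ⌊$30,672 × 125%/9⌋ = $4,260; SL = ⌊$25,372/6⌋ = $4,228 → take DB $4,260. Book value $26,412.
Year 5: DB = ⌊$26,412 × 125%/9⌋ = $3,668; SL = ⌊$21,112/5⌋ = $4,222 → take SL $4,222. Book value $22,190.
Year 6: DB = ⌊$22,190 × 125%/9⌋ = $3,081; SL = ⌊$16,890/4⌋ = $4,222 → take SL $4,222. Book value $17,968.
Year 7: DB = ⌊$17,968 × 125%/9⌋ = $2,495; SL = ⌊$12,668/3⌋ = $4,222 → take SL $4,222. Book value $13,746.
Year 8: DB = ⌊$13,746 × 125%/9⌋ = $1,909; SL = ⌊$8,446/2⌋ = $4,223 → take SL $4,223. Book value $9,523.
Year 9 (final): $9,523 − $5,300 = $4,223. Book value $5,300.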